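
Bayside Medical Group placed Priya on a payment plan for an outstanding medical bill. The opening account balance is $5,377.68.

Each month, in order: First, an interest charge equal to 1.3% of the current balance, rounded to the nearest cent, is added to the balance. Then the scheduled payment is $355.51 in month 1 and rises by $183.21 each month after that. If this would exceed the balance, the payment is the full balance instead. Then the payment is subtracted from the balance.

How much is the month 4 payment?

# | Opening | Interest | Payment | End bal
1 | $5,377.68 | $69.91 | $355.51 | $5,092.08
2 | $5,092.08 | $66.20 | $538.72 | $4,619.56
3 | $4,619.56 | $60.05 | $721.93 | $3,957.68
4 | $3,957.68 | $51.45 | $905.14 | $3,103.99

$905.14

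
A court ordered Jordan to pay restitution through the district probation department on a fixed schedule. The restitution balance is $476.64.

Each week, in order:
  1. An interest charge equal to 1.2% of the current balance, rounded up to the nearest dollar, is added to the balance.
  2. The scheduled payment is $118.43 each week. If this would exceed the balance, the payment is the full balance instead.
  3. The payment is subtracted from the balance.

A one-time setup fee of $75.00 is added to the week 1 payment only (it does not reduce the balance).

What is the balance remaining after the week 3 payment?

Week 1: $476.64 +$6.00 interest = $482.64; pay $118.43 (+ $75.00 fee) → $364.21
Week 2: $364.21 +$5.00 interest = $369.21; pay $118.43 → $250.78
Week 3: $250.78 +$4.00 interest = $254.78; pay $118.43 → $136.35

$136.35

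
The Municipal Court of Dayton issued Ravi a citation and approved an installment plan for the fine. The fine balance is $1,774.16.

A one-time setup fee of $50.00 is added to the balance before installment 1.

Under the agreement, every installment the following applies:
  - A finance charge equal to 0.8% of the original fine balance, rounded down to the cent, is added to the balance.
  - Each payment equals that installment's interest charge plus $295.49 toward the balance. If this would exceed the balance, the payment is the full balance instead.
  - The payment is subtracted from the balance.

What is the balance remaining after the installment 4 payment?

# | Opening | Interest | Payment | End bal
1 | $1,824.16 | $14.19 | $309.68 | $1,528.67
2 | $1,528.67 | $14.19 | $309.68 | $1,233.18
3 | $1,233.18 | $14.19 | $309.68 | $937.69
4 | $937.69 | $14.19 | $309.68 | $642.20

$642.20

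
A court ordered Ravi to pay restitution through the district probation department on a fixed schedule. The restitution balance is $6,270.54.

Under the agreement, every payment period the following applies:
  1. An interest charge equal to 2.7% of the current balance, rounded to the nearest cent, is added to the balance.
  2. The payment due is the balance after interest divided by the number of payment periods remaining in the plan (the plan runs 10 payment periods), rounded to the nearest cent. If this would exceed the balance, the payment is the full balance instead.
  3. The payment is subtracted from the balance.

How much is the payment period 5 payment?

$716.40

Payment period 1: opening $6,270.54; interest $169.30 → $6,439.84; payment $643.98; balance $5,795.86
Payment period 2: opening $5,795.86; interest $156.49 → $5,952.35; payment $661.37; balance $5,290.98
Payment period 3: opening $5,290.98; interest $142.86 → $5,433.84; payment $679.23; balance $4,754.61
Payment period 4: opening $4,754.61; interest $128.37 → $4,882.98; payment $697.57; balance $4,185.41
Payment period 5: opening $4,185.41; interest $113.01 → $4,298.42; payment $716.40; balance $3,582.02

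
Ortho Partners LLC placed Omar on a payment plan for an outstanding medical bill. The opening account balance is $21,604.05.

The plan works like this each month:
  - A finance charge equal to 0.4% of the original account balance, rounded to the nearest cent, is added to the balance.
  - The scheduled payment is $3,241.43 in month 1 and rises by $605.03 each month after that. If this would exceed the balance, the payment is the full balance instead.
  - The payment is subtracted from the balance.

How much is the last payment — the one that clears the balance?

Month 1: opening $21,604.05; interest $86.42 → $21,690.47; payment $3,241.43; balance $18,449.04
Month 2: opening $18,449.04; interest $86.42 → $18,535.46; payment $3,846.46; balance $14,689.00
Month 3: opening $14,689.00; interest $86.42 → $14,775.42; payment $4,451.49; balance $10,323.93
Month 4: opening $10,323.93; interest $86.42 → $10,410.35; payment $5,056.52; balance $5,353.83
Month 5: opening $5,353.83; interest $86.42 → $5,440.25; payment $5,440.25; balance $0.00

$5,440.25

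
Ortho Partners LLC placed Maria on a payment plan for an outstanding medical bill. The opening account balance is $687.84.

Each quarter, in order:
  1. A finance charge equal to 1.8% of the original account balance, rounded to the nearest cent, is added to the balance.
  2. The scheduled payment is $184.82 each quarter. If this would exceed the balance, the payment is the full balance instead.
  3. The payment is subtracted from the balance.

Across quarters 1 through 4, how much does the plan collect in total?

Quarter 1: $687.84 +$12.38 interest = $700.22; pay $184.82 → $515.40
Quarter 2: $515.40 +$12.38 interest = $527.78; pay $184.82 → $342.96
Quarter 3: $342.96 +$12.38 interest = $355.34; pay $184.82 → $170.52
Quarter 4: $170.52 +$12.38 interest = $182.90; pay $182.90 → $0.00
Total paid: $737.36

$737.36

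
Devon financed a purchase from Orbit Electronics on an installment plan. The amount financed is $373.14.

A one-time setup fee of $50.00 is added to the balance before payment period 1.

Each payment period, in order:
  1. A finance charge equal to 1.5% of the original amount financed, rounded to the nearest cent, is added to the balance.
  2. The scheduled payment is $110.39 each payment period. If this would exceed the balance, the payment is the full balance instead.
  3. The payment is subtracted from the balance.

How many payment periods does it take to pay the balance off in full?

5

Payment period 1: opening $423.14; interest $5.60 → $428.74; payment $110.39; balance $318.35
Payment period 2: opening $318.35; interest $5.60 → $323.95; payment $110.39; balance $213.56
Payment period 3: opening $213.56; interest $5.60 → $219.16; payment $110.39; balance $108.77
Payment period 4: opening $108.77; interest $5.60 → $114.37; payment $110.39; balance $3.98
Payment period 5: opening $3.98; interest $5.60 → $9.58; payment $9.58; balance $0.00
Balance reaches $0.00 in payment period 5.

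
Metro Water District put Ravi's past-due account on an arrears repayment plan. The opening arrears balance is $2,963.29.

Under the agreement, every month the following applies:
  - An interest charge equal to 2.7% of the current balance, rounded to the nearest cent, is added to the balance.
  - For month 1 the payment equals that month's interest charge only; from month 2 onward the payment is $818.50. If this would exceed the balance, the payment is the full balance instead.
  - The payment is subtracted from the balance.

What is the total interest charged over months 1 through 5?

Month 1: opening $2,963.29; interest $80.01 → $3,043.30; payment $80.01; balance $2,963.29
Month 2: opening $2,963.29; interest $80.01 → $3,043.30; payment $818.50; balance $2,224.80
Month 3: opening $2,224.80; interest $60.07 → $2,284.87; payment $818.50; balance $1,466.37
Month 4: opening $1,466.37; interest $39.59 → $1,505.96; payment $818.50; balance $687.46
Month 5: opening $687.46; interest $18.56 → $706.02; payment $706.02; balance $0.00
Total interest: $80.01 + $80.01 + $60.07 + $39.59 + $18.56 = $278.24

$278.24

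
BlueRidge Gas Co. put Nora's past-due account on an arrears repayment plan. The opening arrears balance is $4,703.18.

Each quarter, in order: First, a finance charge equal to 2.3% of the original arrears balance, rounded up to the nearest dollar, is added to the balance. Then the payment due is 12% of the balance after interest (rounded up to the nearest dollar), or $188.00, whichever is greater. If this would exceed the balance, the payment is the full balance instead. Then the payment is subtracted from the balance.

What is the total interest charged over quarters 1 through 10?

# | Opening | Interest | Payment | End bal
1 | $4,703.18 | $109.00 | $578.00 | $4,234.18
2 | $4,234.18 | $109.00 | $522.00 | $3,821.18
3 | $3,821.18 | $109.00 | $472.00 | $3,458.18
4 | $3,458.18 | $109.00 | $429.00 | $3,138.18
5 | $3,138.18 | $109.00 | $390.00 | $2,857.18
6 | $2,857.18 | $109.00 | $356.00 | $2,610.18
7 | $2,610.18 | $109.00 | $327.00 | $2,392.18
8 | $2,392.18 | $109.00 | $301.00 | $2,200.18
9 | $2,200.18 | $109.00 | $278.00 | $2,031.18
10 | $2,031.18 | $109.00 | $257.00 | $1,883.18
Total interest: $109.00 + $109.00 + $109.00 + $109.00 + $109.00 + $109.00 + $109.00 + $109.00 + $109.00 + $109.00 = $1,090.00

$1,090.00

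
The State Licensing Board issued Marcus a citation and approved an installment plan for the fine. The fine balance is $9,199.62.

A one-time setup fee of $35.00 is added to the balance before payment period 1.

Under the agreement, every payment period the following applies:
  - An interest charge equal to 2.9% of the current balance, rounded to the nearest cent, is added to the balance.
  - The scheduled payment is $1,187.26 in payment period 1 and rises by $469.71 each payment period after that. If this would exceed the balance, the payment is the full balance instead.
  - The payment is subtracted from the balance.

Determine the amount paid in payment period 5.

Payment period 1: opening $9,234.62; interest $267.80 → $9,502.42; payment $1,187.26; balance $8,315.16
Payment period 2: opening $8,315.16; interest $241.14 → $8,556.30; payment $1,656.97; balance $6,899.33
Payment period 3: opening $6,899.33; interest $200.08 → $7,099.41; payment $2,126.68; balance $4,972.73
Payment period 4: opening $4,972.73; interest $144.21 → $5,116.94; payment $2,596.39; balance $2,520.55
Payment period 5: opening $2,520.55; interest $73.10 → $2,593.65; payment $2,593.65; balance $0.00

$2,593.65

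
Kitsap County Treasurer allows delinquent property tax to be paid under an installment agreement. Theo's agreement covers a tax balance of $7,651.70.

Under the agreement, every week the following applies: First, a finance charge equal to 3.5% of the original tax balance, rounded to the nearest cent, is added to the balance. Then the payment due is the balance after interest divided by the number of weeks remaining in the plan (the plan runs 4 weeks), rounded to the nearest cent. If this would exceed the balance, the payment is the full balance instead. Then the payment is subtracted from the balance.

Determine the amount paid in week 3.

$2,203.05

Week 1: $7,651.70 +$267.81 interest = $7,919.51; pay $1,979.88 → $5,939.63
Week 2: $5,939.63 +$267.81 interest = $6,207.44; pay $2,069.15 → $4,138.29
Week 3: $4,138.29 +$267.81 interest = $4,406.10; pay $2,203.05 → $2,203.05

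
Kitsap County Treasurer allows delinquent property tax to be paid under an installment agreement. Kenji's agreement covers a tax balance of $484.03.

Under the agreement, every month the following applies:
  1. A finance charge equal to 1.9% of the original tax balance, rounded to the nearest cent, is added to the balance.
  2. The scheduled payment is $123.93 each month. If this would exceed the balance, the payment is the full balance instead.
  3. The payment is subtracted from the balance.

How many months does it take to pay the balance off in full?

# | Opening | Interest | Payment | End bal
1 | $484.03 | $9.20 | $123.93 | $369.30
2 | $369.30 | $9.20 | $123.93 | $254.57
3 | $254.57 | $9.20 | $123.93 | $139.84
4 | $139.84 | $9.20 | $123.93 | $25.11
5 | $25.11 | $9.20 | $34.31 | $0.00
Balance reaches $0.00 in month 5.

5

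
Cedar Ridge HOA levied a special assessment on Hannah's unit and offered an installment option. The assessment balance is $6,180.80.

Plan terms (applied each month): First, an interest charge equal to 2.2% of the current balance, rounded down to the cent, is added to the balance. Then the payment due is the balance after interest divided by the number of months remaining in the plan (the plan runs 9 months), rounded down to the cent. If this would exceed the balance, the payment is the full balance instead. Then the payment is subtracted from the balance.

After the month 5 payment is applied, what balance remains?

Month 1: $6,180.80 +$135.97 interest = $6,316.77; pay $701.86 → $5,614.91
Month 2: $5,614.91 +$123.52 interest = $5,738.43; pay $717.30 → $5,021.13
Month 3: $5,021.13 +$110.46 interest = $5,131.59; pay $733.08 → $4,398.51
Month 4: $4,398.51 +$96.76 interest = $4,495.27; pay $749.21 → $3,746.06
Month 5: $3,746.06 +$82.41 interest = $3,828.47; pay $765.69 → $3,062.78

$3,062.78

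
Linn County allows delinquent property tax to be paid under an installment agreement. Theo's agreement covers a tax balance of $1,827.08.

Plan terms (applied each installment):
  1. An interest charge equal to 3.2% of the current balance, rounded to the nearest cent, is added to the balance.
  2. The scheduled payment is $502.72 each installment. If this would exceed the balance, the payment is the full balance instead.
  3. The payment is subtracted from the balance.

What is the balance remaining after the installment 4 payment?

$0.00

# | Opening | Interest | Payment | End bal
1 | $1,827.08 | $58.47 | $502.72 | $1,382.83
2 | $1,382.83 | $44.25 | $502.72 | $924.36
3 | $924.36 | $29.58 | $502.72 | $451.22
4 | $451.22 | $14.44 | $465.66 | $0.00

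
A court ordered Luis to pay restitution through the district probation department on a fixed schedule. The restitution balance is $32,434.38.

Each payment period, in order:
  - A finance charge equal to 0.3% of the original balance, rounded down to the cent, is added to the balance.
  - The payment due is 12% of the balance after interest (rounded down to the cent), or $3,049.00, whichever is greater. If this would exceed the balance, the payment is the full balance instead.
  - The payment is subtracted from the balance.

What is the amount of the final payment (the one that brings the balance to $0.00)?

Payment period 1: opening $32,434.38; interest $97.30 → $32,531.68; payment $3,903.80; balance $28,627.88
Payment period 2: opening $28,627.88; interest $97.30 → $28,725.18; payment $3,447.02; balance $25,278.16
Payment period 3: opening $25,278.16; interest $97.30 → $25,375.46; payment $3,049.00; balance $22,326.46
Payment period 4: opening $22,326.46; interest $97.30 → $22,423.76; payment $3,049.00; balance $19,374.76
Payment period 5: opening $19,374.76; interest $97.30 → $19,472.06; payment $3,049.00; balance $16,423.06
Payment period 6: opening $16,423.06; interest $97.30 → $16,520.36; payment $3,049.00; balance $13,471.36
Payment period 7: opening $13,471.36; interest $97.30 → $13,568.66; payment $3,049.00; balance $10,519.66
Payment period 8: opening $10,519.66; interest $97.30 → $10,616.96; payment $3,049.00; balance $7,567.96
Payment period 9: opening $7,567.96; interest $97.30 → $7,665.26; payment $3,049.00; balance $4,616.26
Payment period 10: opening $4,616.26; interest $97.30 → $4,713.56; payment $3,049.00; balance $1,664.56
Payment period 11: opening $1,664.56; interest $97.30 → $1,761.86; payment $1,761.86; balance $0.00

$1,761.86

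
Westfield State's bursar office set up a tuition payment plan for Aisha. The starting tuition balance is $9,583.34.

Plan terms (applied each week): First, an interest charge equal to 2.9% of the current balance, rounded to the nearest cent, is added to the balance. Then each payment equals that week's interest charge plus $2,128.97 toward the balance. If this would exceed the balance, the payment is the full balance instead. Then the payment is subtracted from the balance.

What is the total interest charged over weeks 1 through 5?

Week 1: $9,583.34 +$277.92 interest = $9,861.26; pay $2,406.89 → $7,454.37
Week 2: $7,454.37 +$216.18 interest = $7,670.55; pay $2,345.15 → $5,325.40
Week 3: $5,325.40 +$154.44 interest = $5,479.84; pay $2,283.41 → $3,196.43
Week 4: $3,196.43 +$92.70 interest = $3,289.13; pay $2,221.67 → $1,067.46
Week 5: $1,067.46 +$30.96 interest = $1,098.42; pay $1,098.42 → $0.00
Total interest: $277.92 + $216.18 + $154.44 + $92.70 + $30.96 = $772.20

$772.20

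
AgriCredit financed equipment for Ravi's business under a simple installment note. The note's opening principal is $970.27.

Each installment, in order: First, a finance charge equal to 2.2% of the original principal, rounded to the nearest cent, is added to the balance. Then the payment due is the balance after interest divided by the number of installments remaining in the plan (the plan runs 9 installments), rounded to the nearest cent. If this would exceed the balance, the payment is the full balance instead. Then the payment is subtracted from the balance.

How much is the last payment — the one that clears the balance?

$168.20

# | Opening | Interest | Payment | End bal
1 | $970.27 | $21.35 | $110.18 | $881.44
2 | $881.44 | $21.35 | $112.85 | $789.94
3 | $789.94 | $21.35 | $115.90 | $695.39
4 | $695.39 | $21.35 | $119.46 | $597.28
5 | $597.28 | $21.35 | $123.73 | $494.90
6 | $494.90 | $21.35 | $129.06 | $387.19
7 | $387.19 | $21.35 | $136.18 | $272.36
8 | $272.36 | $21.35 | $146.86 | $146.85
9 | $146.85 | $21.35 | $168.20 | $0.00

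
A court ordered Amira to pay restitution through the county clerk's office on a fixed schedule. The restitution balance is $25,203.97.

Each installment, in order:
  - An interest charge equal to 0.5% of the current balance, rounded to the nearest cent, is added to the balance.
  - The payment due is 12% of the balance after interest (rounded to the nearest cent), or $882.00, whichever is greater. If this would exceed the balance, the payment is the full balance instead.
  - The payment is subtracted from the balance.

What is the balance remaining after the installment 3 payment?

$17,434.73

# | Opening | Interest | Payment | End bal
1 | $25,203.97 | $126.02 | $3,039.60 | $22,290.39
2 | $22,290.39 | $111.45 | $2,688.22 | $19,713.62
3 | $19,713.62 | $98.57 | $2,377.46 | $17,434.73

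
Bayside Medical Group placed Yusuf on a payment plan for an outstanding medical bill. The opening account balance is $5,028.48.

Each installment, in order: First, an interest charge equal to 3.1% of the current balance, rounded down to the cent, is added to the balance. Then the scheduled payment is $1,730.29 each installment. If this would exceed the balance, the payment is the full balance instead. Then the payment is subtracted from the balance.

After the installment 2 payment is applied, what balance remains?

Installment 1: opening $5,028.48; interest $155.88 → $5,184.36; payment $1,730.29; balance $3,454.07
Installment 2: opening $3,454.07; interest $107.07 → $3,561.14; payment $1,730.29; balance $1,830.85

$1,830.85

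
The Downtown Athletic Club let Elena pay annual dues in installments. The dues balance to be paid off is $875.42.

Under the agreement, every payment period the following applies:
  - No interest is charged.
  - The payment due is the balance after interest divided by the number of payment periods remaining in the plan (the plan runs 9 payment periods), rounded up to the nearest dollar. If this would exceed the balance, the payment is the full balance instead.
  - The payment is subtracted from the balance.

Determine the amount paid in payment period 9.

$96.42

# | Opening | Payment | End bal
1 | $875.42 | $98.00 | $777.42
2 | $777.42 | $98.00 | $679.42
3 | $679.42 | $98.00 | $581.42
4 | $581.42 | $97.00 | $484.42
5 | $484.42 | $97.00 | $387.42
6 | $387.42 | $97.00 | $290.42
7 | $290.42 | $97.00 | $193.42
8 | $193.42 | $97.00 | $96.42
9 | $96.42 | $96.42 | $0.00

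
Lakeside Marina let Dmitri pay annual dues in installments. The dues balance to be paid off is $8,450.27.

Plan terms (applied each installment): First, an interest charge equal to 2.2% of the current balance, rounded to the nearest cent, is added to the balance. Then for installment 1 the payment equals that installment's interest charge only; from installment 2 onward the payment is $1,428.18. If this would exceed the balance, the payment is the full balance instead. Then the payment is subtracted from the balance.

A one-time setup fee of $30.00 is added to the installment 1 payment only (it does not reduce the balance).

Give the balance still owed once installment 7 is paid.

Installment 1: $8,450.27 +$185.91 interest = $8,636.18; pay $185.91 (+ $30.00 fee) → $8,450.27
Installment 2: $8,450.27 +$185.91 interest = $8,636.18; pay $1,428.18 → $7,208.00
Installment 3: $7,208.00 +$158.58 interest = $7,366.58; pay $1,428.18 → $5,938.40
Installment 4: $5,938.40 +$130.64 interest = $6,069.04; pay $1,428.18 → $4,640.86
Installment 5: $4,640.86 +$102.10 interest = $4,742.96; pay $1,428.18 → $3,314.78
Installment 6: $3,314.78 +$72.93 interest = $3,387.71; pay $1,428.18 → $1,959.53
Installment 7: $1,959.53 +$43.11 interest = $2,002.64; pay $1,428.18 → $574.46

$574.46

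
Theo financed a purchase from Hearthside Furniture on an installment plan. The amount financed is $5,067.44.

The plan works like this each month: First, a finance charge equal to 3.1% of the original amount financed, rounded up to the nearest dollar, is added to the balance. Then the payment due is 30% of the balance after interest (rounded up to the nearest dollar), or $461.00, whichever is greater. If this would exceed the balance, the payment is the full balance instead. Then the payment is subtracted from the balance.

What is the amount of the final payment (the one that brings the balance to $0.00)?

Month 1: $5,067.44 +$158.00 interest = $5,225.44; pay $1,568.00 → $3,657.44
Month 2: $3,657.44 +$158.00 interest = $3,815.44; pay $1,145.00 → $2,670.44
Month 3: $2,670.44 +$158.00 interest = $2,828.44; pay $849.00 → $1,979.44
Month 4: $1,979.44 +$158.00 interest = $2,137.44; pay $642.00 → $1,495.44
Month 5: $1,495.44 +$158.00 interest = $1,653.44; pay $497.00 → $1,156.44
Month 6: $1,156.44 +$158.00 interest = $1,314.44; pay $461.00 → $853.44
Month 7: $853.44 +$158.00 interest = $1,011.44; pay $461.00 → $550.44
Month 8: $550.44 +$158.00 interest = $708.44; pay $461.00 → $247.44
Month 9: $247.44 +$158.00 interest = $405.44; pay $405.44 → $0.00

$405.44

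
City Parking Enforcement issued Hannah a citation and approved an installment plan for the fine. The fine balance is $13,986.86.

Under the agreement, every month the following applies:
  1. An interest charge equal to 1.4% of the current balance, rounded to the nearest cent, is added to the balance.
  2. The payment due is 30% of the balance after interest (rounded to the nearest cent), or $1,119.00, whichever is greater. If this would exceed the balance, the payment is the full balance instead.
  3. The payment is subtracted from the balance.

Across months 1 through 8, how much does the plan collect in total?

# | Opening | Interest | Payment | End bal
1 | $13,986.86 | $195.82 | $4,254.80 | $9,927.88
2 | $9,927.88 | $138.99 | $3,020.06 | $7,046.81
3 | $7,046.81 | $98.66 | $2,143.64 | $5,001.83
4 | $5,001.83 | $70.03 | $1,521.56 | $3,550.30
5 | $3,550.30 | $49.70 | $1,119.00 | $2,481.00
6 | $2,481.00 | $34.73 | $1,119.00 | $1,396.73
7 | $1,396.73 | $19.55 | $1,119.00 | $297.28
8 | $297.28 | $4.16 | $301.44 | $0.00
Total paid: $14,598.50

$14,598.50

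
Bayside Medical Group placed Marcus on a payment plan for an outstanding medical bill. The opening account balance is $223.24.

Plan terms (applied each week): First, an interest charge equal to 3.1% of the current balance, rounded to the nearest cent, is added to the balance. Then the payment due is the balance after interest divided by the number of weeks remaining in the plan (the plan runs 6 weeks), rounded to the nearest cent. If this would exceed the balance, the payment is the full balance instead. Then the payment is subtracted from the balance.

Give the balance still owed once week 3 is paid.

Week 1: opening $223.24; interest $6.92 → $230.16; payment $38.36; balance $191.80
Week 2: opening $191.80; interest $5.95 → $197.75; payment $39.55; balance $158.20
Week 3: opening $158.20; interest $4.90 → $163.10; payment $40.78; balance $122.32

$122.32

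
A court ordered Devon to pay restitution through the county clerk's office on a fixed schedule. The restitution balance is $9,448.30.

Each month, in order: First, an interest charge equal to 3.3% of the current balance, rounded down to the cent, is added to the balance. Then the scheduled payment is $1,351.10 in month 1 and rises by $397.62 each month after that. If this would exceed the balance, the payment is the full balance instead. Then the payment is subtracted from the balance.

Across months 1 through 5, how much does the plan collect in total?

# | Opening | Interest | Payment | End bal
1 | $9,448.30 | $311.79 | $1,351.10 | $8,408.99
2 | $8,408.99 | $277.49 | $1,748.72 | $6,937.76
3 | $6,937.76 | $228.94 | $2,146.34 | $5,020.36
4 | $5,020.36 | $165.67 | $2,543.96 | $2,642.07
5 | $2,642.07 | $87.18 | $2,729.25 | $0.00
Total paid: $10,519.37

$10,519.37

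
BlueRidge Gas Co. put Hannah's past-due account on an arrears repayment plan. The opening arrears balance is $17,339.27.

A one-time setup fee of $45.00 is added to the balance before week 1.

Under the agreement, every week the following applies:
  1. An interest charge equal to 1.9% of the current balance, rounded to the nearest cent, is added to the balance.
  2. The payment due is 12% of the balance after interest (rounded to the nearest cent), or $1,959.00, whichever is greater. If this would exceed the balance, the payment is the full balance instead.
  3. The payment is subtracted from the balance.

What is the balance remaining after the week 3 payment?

$12,231.60

Week 1: $17,384.27 +$330.30 interest = $17,714.57; pay $2,125.75 → $15,588.82
Week 2: $15,588.82 +$296.19 interest = $15,885.01; pay $1,959.00 → $13,926.01
Week 3: $13,926.01 +$264.59 interest = $14,190.60; pay $1,959.00 → $12,231.60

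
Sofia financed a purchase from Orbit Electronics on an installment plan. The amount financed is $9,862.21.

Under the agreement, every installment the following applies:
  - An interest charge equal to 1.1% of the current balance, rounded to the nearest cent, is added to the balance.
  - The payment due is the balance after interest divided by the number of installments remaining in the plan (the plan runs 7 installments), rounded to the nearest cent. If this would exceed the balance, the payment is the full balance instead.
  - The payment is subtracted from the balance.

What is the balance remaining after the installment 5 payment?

# | Opening | Interest | Payment | End bal
1 | $9,862.21 | $108.48 | $1,424.38 | $8,546.31
2 | $8,546.31 | $94.01 | $1,440.05 | $7,200.27
3 | $7,200.27 | $79.20 | $1,455.89 | $5,823.58
4 | $5,823.58 | $64.06 | $1,471.91 | $4,415.73
5 | $4,415.73 | $48.57 | $1,488.10 | $2,976.20

$2,976.20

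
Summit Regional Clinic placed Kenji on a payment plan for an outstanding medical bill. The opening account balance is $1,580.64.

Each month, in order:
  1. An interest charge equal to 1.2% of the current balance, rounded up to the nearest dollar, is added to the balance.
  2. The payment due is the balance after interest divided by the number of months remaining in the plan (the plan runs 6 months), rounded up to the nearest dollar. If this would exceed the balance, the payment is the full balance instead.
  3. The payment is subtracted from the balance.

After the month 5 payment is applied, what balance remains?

Month 1: opening $1,580.64; interest $19.00 → $1,599.64; payment $267.00; balance $1,332.64
Month 2: opening $1,332.64; interest $16.00 → $1,348.64; payment $270.00; balance $1,078.64
Month 3: opening $1,078.64; interest $13.00 → $1,091.64; payment $273.00; balance $818.64
Month 4: opening $818.64; interest $10.00 → $828.64; payment $277.00; balance $551.64
Month 5: opening $551.64; interest $7.00 → $558.64; payment $280.00; balance $278.64

$278.64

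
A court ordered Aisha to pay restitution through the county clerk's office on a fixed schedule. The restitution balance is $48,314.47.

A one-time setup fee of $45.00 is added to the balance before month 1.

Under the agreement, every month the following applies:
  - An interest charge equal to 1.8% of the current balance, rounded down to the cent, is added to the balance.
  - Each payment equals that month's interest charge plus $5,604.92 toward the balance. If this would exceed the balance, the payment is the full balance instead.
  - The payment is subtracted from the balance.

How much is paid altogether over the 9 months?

$52,561.68

Month 1: opening $48,359.47; interest $870.47 → $49,229.94; payment $6,475.39; balance $42,754.55
Month 2: opening $42,754.55; interest $769.58 → $43,524.13; payment $6,374.50; balance $37,149.63
Month 3: opening $37,149.63; interest $668.69 → $37,818.32; payment $6,273.61; balance $31,544.71
Month 4: opening $31,544.71; interest $567.80 → $32,112.51; payment $6,172.72; balance $25,939.79
Month 5: opening $25,939.79; interest $466.91 → $26,406.70; payment $6,071.83; balance $20,334.87
Month 6: opening $20,334.87; interest $366.02 → $20,700.89; payment $5,970.94; balance $14,729.95
Month 7: opening $14,729.95; interest $265.13 → $14,995.08; payment $5,870.05; balance $9,125.03
Month 8: opening $9,125.03; interest $164.25 → $9,289.28; payment $5,769.17; balance $3,520.11
Month 9: opening $3,520.11; interest $63.36 → $3,583.47; payment $3,583.47; balance $0.00
Total paid: $52,561.68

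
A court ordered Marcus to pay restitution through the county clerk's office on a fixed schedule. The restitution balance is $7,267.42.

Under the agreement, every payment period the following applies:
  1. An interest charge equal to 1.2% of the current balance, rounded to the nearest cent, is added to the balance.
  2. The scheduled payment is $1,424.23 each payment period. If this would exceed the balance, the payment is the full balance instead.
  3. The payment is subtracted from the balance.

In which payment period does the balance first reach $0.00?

Payment period 1: $7,267.42 +$87.21 interest = $7,354.63; pay $1,424.23 → $5,930.40
Payment period 2: $5,930.40 +$71.16 interest = $6,001.56; pay $1,424.23 → $4,577.33
Payment period 3: $4,577.33 +$54.93 interest = $4,632.26; pay $1,424.23 → $3,208.03
Payment period 4: $3,208.03 +$38.50 interest = $3,246.53; pay $1,424.23 → $1,822.30
Payment period 5: $1,822.30 +$21.87 interest = $1,844.17; pay $1,424.23 → $419.94
Payment period 6: $419.94 +$5.04 interest = $424.98; pay $424.98 → $0.00
Balance reaches $0.00 in payment period 6.

6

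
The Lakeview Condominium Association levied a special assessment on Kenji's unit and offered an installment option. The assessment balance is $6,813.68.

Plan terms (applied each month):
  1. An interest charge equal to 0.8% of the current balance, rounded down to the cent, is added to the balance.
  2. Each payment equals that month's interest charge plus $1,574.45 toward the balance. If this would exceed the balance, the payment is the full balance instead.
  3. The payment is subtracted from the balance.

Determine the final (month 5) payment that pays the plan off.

$520.00

Month 1: $6,813.68 +$54.50 interest = $6,868.18; pay $1,628.95 → $5,239.23
Month 2: $5,239.23 +$41.91 interest = $5,281.14; pay $1,616.36 → $3,664.78
Month 3: $3,664.78 +$29.31 interest = $3,694.09; pay $1,603.76 → $2,090.33
Month 4: $2,090.33 +$16.72 interest = $2,107.05; pay $1,591.17 → $515.88
Month 5: $515.88 +$4.12 interest = $520.00; pay $520.00 → $0.00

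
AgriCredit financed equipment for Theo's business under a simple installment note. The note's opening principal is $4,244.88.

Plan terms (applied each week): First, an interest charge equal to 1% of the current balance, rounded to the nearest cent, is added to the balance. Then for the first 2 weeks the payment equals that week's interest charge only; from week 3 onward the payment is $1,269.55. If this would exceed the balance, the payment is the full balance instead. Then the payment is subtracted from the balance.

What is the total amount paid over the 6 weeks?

# | Opening | Interest | Payment | End bal
1 | $4,244.88 | $42.45 | $42.45 | $4,244.88
2 | $4,244.88 | $42.45 | $42.45 | $4,244.88
3 | $4,244.88 | $42.45 | $1,269.55 | $3,017.78
4 | $3,017.78 | $30.18 | $1,269.55 | $1,778.41
5 | $1,778.41 | $17.78 | $1,269.55 | $526.64
6 | $526.64 | $5.27 | $531.91 | $0.00
Total paid: $4,425.46

$4,425.46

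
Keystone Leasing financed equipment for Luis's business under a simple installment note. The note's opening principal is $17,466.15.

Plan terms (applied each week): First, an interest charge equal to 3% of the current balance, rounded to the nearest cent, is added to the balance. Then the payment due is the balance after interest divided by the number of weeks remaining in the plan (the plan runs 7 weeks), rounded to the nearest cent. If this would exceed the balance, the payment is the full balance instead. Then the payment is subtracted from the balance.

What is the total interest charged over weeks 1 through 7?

Week 1: $17,466.15 +$523.98 interest = $17,990.13; pay $2,570.02 → $15,420.11
Week 2: $15,420.11 +$462.60 interest = $15,882.71; pay $2,647.12 → $13,235.59
Week 3: $13,235.59 +$397.07 interest = $13,632.66; pay $2,726.53 → $10,906.13
Week 4: $10,906.13 +$327.18 interest = $11,233.31; pay $2,808.33 → $8,424.98
Week 5: $8,424.98 +$252.75 interest = $8,677.73; pay $2,892.58 → $5,785.15
Week 6: $5,785.15 +$173.55 interest = $5,958.70; pay $2,979.35 → $2,979.35
Week 7: $2,979.35 +$89.38 interest = $3,068.73; pay $3,068.73 → $0.00
Total interest: $523.98 + $462.60 + $397.07 + $327.18 + $252.75 + $173.55 + $89.38 = $2,226.51

$2,226.51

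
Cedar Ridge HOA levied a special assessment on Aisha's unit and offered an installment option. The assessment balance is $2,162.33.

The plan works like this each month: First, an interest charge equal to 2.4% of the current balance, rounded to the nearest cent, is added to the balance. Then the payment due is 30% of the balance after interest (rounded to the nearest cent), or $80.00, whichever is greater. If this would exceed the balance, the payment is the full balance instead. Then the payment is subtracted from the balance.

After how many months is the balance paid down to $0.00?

# | Opening | Interest | Payment | End bal
1 | $2,162.33 | $51.90 | $664.27 | $1,549.96
2 | $1,549.96 | $37.20 | $476.15 | $1,111.01
3 | $1,111.01 | $26.66 | $341.30 | $796.37
4 | $796.37 | $19.11 | $244.64 | $570.84
5 | $570.84 | $13.70 | $175.36 | $409.18
6 | $409.18 | $9.82 | $125.70 | $293.30
7 | $293.30 | $7.04 | $90.10 | $210.24
8 | $210.24 | $5.05 | $80.00 | $135.29
9 | $135.29 | $3.25 | $80.00 | $58.54
10 | $58.54 | $1.40 | $59.94 | $0.00
Balance reaches $0.00 in month 10.

10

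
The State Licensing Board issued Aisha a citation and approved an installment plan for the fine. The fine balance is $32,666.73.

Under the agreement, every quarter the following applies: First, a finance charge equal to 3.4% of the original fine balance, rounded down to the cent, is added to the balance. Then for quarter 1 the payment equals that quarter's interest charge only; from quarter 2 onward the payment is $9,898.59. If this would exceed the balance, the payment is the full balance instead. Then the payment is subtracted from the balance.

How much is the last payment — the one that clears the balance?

$7,413.60

Quarter 1: opening $32,666.73; interest $1,110.66 → $33,777.39; payment $1,110.66; balance $32,666.73
Quarter 2: opening $32,666.73; interest $1,110.66 → $33,777.39; payment $9,898.59; balance $23,878.80
Quarter 3: opening $23,878.80; interest $1,110.66 → $24,989.46; payment $9,898.59; balance $15,090.87
Quarter 4: opening $15,090.87; interest $1,110.66 → $16,201.53; payment $9,898.59; balance $6,302.94
Quarter 5: opening $6,302.94; interest $1,110.66 → $7,413.60; payment $7,413.60; balance $0.00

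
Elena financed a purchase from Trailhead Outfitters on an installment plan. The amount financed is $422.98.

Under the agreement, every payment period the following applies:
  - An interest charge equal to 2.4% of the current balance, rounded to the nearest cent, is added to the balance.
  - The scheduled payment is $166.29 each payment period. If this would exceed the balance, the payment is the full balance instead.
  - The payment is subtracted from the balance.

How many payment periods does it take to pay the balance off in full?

Payment period 1: opening $422.98; interest $10.15 → $433.13; payment $166.29; balance $266.84
Payment period 2: opening $266.84; interest $6.40 → $273.24; payment $166.29; balance $106.95
Payment period 3: opening $106.95; interest $2.57 → $109.52; payment $109.52; balance $0.00
Balance reaches $0.00 in payment period 3.

3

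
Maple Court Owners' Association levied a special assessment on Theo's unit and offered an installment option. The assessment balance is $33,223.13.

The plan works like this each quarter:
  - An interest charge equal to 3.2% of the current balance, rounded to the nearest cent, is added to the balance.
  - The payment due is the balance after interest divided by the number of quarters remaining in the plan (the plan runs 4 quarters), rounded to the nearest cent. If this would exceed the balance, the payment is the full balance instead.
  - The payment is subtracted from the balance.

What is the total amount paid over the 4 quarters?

Quarter 1: opening $33,223.13; interest $1,063.14 → $34,286.27; payment $8,571.57; balance $25,714.70
Quarter 2: opening $25,714.70; interest $822.87 → $26,537.57; payment $8,845.86; balance $17,691.71
Quarter 3: opening $17,691.71; interest $566.13 → $18,257.84; payment $9,128.92; balance $9,128.92
Quarter 4: opening $9,128.92; interest $292.13 → $9,421.05; payment $9,421.05; balance $0.00
Total paid: $35,967.40

$35,967.40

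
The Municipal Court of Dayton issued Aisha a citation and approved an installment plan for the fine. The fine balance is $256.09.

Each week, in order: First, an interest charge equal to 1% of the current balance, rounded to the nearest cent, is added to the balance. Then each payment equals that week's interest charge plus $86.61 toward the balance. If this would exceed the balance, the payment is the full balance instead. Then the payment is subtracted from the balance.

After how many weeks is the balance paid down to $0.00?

# | Opening | Interest | Payment | End bal
1 | $256.09 | $2.56 | $89.17 | $169.48
2 | $169.48 | $1.69 | $88.30 | $82.87
3 | $82.87 | $0.83 | $83.70 | $0.00
Balance reaches $0.00 in week 3.

3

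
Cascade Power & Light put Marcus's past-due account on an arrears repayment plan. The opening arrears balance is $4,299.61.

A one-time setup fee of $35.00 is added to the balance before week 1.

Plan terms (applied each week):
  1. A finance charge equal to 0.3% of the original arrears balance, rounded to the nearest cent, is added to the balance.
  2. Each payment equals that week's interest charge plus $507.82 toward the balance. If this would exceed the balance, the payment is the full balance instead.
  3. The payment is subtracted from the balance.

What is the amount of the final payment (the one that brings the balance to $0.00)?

# | Opening | Interest | Payment | End bal
1 | $4,334.61 | $12.90 | $520.72 | $3,826.79
2 | $3,826.79 | $12.90 | $520.72 | $3,318.97
3 | $3,318.97 | $12.90 | $520.72 | $2,811.15
4 | $2,811.15 | $12.90 | $520.72 | $2,303.33
5 | $2,303.33 | $12.90 | $520.72 | $1,795.51
6 | $1,795.51 | $12.90 | $520.72 | $1,287.69
7 | $1,287.69 | $12.90 | $520.72 | $779.87
8 | $779.87 | $12.90 | $520.72 | $272.05
9 | $272.05 | $12.90 | $284.95 | $0.00

$284.95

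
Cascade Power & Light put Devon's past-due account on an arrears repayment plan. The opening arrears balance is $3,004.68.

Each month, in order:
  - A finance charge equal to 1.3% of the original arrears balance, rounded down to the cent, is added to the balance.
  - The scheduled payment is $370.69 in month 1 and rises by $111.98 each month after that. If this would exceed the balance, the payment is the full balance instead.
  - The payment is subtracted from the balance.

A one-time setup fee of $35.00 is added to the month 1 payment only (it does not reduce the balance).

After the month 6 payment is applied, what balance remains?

$0.00

Month 1: opening $3,004.68; interest $39.06 → $3,043.74; payment $370.69 (+ $35.00 fee); balance $2,673.05
Month 2: opening $2,673.05; interest $39.06 → $2,712.11; payment $482.67; balance $2,229.44
Month 3: opening $2,229.44; interest $39.06 → $2,268.50; payment $594.65; balance $1,673.85
Month 4: opening $1,673.85; interest $39.06 → $1,712.91; payment $706.63; balance $1,006.28
Month 5: opening $1,006.28; interest $39.06 → $1,045.34; payment $818.61; balance $226.73
Month 6: opening $226.73; interest $39.06 → $265.79; payment $265.79; balance $0.00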